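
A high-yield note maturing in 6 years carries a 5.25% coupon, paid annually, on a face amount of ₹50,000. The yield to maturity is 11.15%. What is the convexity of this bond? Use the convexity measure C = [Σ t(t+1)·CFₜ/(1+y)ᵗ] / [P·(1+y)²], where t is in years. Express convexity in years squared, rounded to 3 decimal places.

27.863

With y = 0.1115:
  t   CF        PV=CF/(1+0.1115)^t    t·PV        t(t+1)·PV
  1     2,625.00     2,361.6734     2,361.6734       4,723.3468
  2     2,625.00     2,124.7624     4,249.5248      12,748.5744
  3     2,625.00     1,911.6171     5,734.8513      22,939.4052
  4     2,625.00     1,719.8534     6,879.4138      34,397.0688
  5     2,625.00     1,547.3265     7,736.6327      46,419.7960
  6    52,625.00    27,908.4236   167,450.5418   1,172,153.7924
  Σ                 37,573.6565   194,412.6377   1,293,381.9837
P = 37,573.6565.
Convexity = Σ t(t+1)·PV / [P·(1+y)²] = 1,293,381.9837 / (37,573.6565 × 1.235432) = 27.86278.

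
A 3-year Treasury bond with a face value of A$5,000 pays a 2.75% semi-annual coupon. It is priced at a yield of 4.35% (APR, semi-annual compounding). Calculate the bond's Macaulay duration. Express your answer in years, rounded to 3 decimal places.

2.897 years

Periodic yield y = 0.02175. Discount each cash flow and weight by its period:
  t   CF        PV=CF/(1+0.02175)^t    t·PV
  1        68.75        67.2865        67.2865
  2        68.75        65.8542       131.7084
  3        68.75        64.4524       193.3571
  4        68.75        63.0804       252.3214
  5        68.75        61.7376       308.6878
  6     5,068.75     4,454.8491    26,729.0943
  Σ                  4,777.2600    27,682.4555
Price P = Σ PV = 4,777.2600.
Macaulay duration = Σ(t·PV) / P = 27,682.4555 / 4,777.2600 = 5.79463 half-year periods.
In years: 5.79463 / 2 = 2.89732 years.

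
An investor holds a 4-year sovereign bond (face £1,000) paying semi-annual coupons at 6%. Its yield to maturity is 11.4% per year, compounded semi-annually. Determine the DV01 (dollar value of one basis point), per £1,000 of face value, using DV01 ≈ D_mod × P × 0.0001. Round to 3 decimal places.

Periodic yield y = 0.057.
  t   CF        PV=CF/(1+0.057)^t    t·PV
  1        30.00        28.3822        28.3822
  2        30.00        26.8517        53.7033
  3        30.00        25.4037        76.2110
  4        30.00        24.0337        96.1349
  5        30.00        22.7377       113.6884
  6        30.00        21.5115       129.0692
  7        30.00        20.3515       142.4605
  8     1,030.00       661.0546     5,288.4367
  Σ                    830.3266     5,928.0863
P = 830.3266; D_Mac = 7.13946 half-year periods = 3.56973 yrs; D_mod = 3.37723 yrs.
DV01 ≈ 3.37723 × 830.3266 × 0.0001 = 0.280420.

£0.280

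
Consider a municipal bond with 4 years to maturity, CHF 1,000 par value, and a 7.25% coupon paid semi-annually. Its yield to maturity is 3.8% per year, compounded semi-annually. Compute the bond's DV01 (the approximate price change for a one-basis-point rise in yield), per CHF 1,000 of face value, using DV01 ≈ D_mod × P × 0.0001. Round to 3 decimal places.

CHF 0.395

Periodic yield y = 0.019.
  t   CF        PV=CF/(1+0.019)^t    t·PV
  1        36.25        35.5741        35.5741
  2        36.25        34.9108        69.8216
  3        36.25        34.2599       102.7796
  4        36.25        33.6211       134.4842
  5        36.25        32.9942       164.9708
  6        36.25        32.3790       194.2738
  7        36.25        31.7752       222.4266
  8     1,036.25       891.3968     7,131.1744
  Σ                  1,126.9109     8,055.5050
P = 1,126.9109; D_Mac = 7.14831 half-year periods = 3.57415 yrs; D_mod = 3.50751 yrs.
DV01 ≈ 3.50751 × 1,126.9109 × 0.0001 = 0.395265.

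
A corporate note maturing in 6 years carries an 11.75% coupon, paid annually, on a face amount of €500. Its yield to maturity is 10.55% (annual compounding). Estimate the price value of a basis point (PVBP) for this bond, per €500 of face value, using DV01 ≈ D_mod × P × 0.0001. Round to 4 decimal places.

€0.2218

Periodic yield y = 0.1055.
  t   CF        PV=CF/(1+0.1055)^t    t·PV
  1        58.75        53.1434        53.1434
  2        58.75        48.0718        96.1436
  3        58.75        43.4842       130.4526
  4        58.75        39.3344       157.3377
  5        58.75        35.5807       177.9034
  6       558.75       306.1012     1,836.6073
  Σ                    525.7157     2,451.5880
P = 525.7157; D_Mac = 4.66333 yrs; D_mod = 4.21830 yrs.
DV01 ≈ 4.21830 × 525.7157 × 0.0001 = 0.221763.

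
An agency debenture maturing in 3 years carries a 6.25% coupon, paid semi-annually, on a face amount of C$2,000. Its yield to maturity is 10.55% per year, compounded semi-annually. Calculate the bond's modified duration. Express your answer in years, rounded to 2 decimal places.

2.63 years

Periodic yield y = 0.05275. First find Macaulay duration:
  t   CF        PV=CF/(1+0.05275)^t    t·PV
  1        62.50        59.3683        59.3683
  2        62.50        56.3936       112.7871
  3        62.50        53.5679       160.7036
  4        62.50        50.8837       203.5350
  5        62.50        48.3341       241.6706
  6     2,062.50     1,515.1040     9,090.6242
  Σ                  1,783.6516     9,868.6888
P = 1,783.6516; Macaulay duration = 9,868.6888 / 1,783.6516 = 5.53286 half-year periods = 2.76643 years.
Modified duration = D_Mac / (1 + y) = 2.76643 / 1.05275 = 2.62781 years.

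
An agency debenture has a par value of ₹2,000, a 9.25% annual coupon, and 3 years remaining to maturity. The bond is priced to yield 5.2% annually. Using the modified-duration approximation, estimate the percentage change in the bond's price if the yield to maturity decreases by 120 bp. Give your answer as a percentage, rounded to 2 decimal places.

+3.16%

Periodic yield y = 0.052. Modified duration first:
  t   CF        PV=CF/(1+0.052)^t    t·PV
  1       185.00       175.8555       175.8555
  2       185.00       167.1630       334.3261
  3     2,185.00     1,876.7405     5,630.2214
  Σ                  2,219.7590     6,140.4030
P = 2,219.7590; D_Mac = 2.76625 yrs; D_mod = 2.76625/(1+0.052) = 2.62951 yrs.
ΔP/P ≈ -D_mod · Δy = -2.62951 × (-0.012) = +0.031554 = +3.1554%.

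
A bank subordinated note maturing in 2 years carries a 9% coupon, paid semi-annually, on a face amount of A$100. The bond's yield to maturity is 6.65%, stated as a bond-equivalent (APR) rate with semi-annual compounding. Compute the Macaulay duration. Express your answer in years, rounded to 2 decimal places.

Periodic yield y = 0.03325. Discount each cash flow and weight by its period:
  t   CF        PV=CF/(1+0.03325)^t    t·PV
  1         4.50         4.3552         4.3552
  2         4.50         4.2150         8.4301
  3         4.50         4.0794        12.2382
  4       104.50        91.6842       366.7369
  Σ                    104.3339       391.7604
Price P = Σ PV = 104.3339.
Macaulay duration = Σ(t·PV) / P = 391.7604 / 104.3339 = 3.75487 half-year periods.
In years: 3.75487 / 2 = 1.87744 years.

1.88 years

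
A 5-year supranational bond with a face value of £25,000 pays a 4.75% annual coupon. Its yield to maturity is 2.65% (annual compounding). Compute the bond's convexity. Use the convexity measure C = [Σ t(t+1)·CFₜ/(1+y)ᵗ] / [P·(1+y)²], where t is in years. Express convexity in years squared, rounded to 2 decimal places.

25.36

With y = 0.0265:
  t   CF        PV=CF/(1+0.0265)^t    t·PV        t(t+1)·PV
  1     1,187.50     1,156.8436     1,156.8436       2,313.6873
  2     1,187.50     1,126.9787     2,253.9574       6,761.8722
  3     1,187.50     1,097.8848     3,293.6543      13,174.6171
  4     1,187.50     1,069.5419     4,278.1676      21,390.8380
  5    26,187.50    22,977.3147   114,886.5733     689,319.4400
  Σ                 27,428.5637   125,869.1963     732,960.4547
P = 27,428.5637.
Convexity = Σ t(t+1)·PV / [P·(1+y)²] = 732,960.4547 / (27,428.5637 × 1.053702) = 25.36060.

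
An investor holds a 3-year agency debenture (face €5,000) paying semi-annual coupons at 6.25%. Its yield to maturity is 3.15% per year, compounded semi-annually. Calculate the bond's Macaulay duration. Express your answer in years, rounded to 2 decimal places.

2.79 years

Periodic yield y = 0.01575. Discount each cash flow and weight by its period:
  t   CF        PV=CF/(1+0.01575)^t    t·PV
  1       156.25       153.8272       153.8272
  2       156.25       151.4420       302.8840
  3       156.25       149.0938       447.2813
  4       156.25       146.7820       587.1279
  5       156.25       144.5060       722.5300
  6     5,156.25     4,694.7555    28,168.5330
  Σ                  5,440.4065    30,382.1835
Price P = Σ PV = 5,440.4065.
Macaulay duration = Σ(t·PV) / P = 30,382.1835 / 5,440.4065 = 5.58454 half-year periods.
In years: 5.58454 / 2 = 2.79227 years.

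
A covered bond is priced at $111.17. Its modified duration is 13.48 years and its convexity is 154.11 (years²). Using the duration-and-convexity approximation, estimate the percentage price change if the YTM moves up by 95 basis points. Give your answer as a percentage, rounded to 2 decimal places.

Duration effect: -D_mod·Δy = -13.48 × (+0.0095) = -0.128060
Convexity effect: ½·C·(Δy)² = 0.5 × 154.11 × (0.0095)² = +0.00695421375
ΔP/P ≈ -0.128060 + 0.00695421375 = -0.12110578625
= -12.110578625%.

-12.11%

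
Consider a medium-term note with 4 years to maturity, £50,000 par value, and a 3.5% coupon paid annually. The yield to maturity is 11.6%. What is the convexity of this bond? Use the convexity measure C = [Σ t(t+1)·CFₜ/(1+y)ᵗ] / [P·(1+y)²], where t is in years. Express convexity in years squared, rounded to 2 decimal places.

With y = 0.116:
  t   CF        PV=CF/(1+0.116)^t    t·PV        t(t+1)·PV
  1     1,750.00     1,568.1004     1,568.1004       3,136.2007
  2     1,750.00     1,405.1078     2,810.2157       8,430.6471
  3     1,750.00     1,259.0572     3,777.1716      15,108.6865
  4    51,750.00    33,362.1151   133,448.4602     667,242.3010
  Σ                 37,594.3805   141,603.9479     693,917.8354
P = 37,594.3805.
Convexity = Σ t(t+1)·PV / [P·(1+y)²] = 693,917.8354 / (37,594.3805 × 1.245456) = 14.82029.

14.82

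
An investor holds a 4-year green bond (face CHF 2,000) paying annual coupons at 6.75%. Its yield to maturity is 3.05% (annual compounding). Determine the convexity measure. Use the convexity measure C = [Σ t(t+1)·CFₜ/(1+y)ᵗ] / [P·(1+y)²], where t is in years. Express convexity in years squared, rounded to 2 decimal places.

With y = 0.0305:
  t   CF        PV=CF/(1+0.0305)^t    t·PV        t(t+1)·PV
  1       135.00       131.0044       131.0044         262.0087
  2       135.00       127.1270       254.2540         762.7620
  3       135.00       123.3644       370.0931       1,480.3726
  4     2,135.00     1,893.2410     7,572.9639      37,864.8195
  Σ                  2,274.7367     8,328.3154      40,369.9627
P = 2,274.7367.
Convexity = Σ t(t+1)·PV / [P·(1+y)²] = 40,369.9627 / (2,274.7367 × 1.061930) = 16.71211.

16.71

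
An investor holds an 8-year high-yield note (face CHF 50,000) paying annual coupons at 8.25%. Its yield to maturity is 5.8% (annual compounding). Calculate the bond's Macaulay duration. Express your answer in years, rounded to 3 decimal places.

Periodic yield y = 0.058. Discount each cash flow and weight by its year:
  t   CF        PV=CF/(1+0.058)^t    t·PV
  1     4,125.00     3,898.8658     3,898.8658
  2     4,125.00     3,685.1283     7,370.2567
  3     4,125.00     3,483.1081    10,449.3242
  4     4,125.00     3,292.1626    13,168.6506
  5     4,125.00     3,111.6849    15,558.4246
  6     4,125.00     2,941.1011    17,646.6063
  7     4,125.00     2,779.8687    19,459.0807
  8    54,125.00    34,475.6583   275,805.2665
  Σ                 57,667.5778   363,356.4753
Price P = Σ PV = 57,667.5778.
Macaulay duration = Σ(t·PV) / P = 363,356.4753 / 57,667.5778 = 6.30088 years.

6.301 years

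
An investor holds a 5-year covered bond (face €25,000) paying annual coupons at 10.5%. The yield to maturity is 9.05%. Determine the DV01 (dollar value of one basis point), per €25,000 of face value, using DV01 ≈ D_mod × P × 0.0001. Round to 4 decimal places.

€10.0766

Periodic yield y = 0.0905.
  t   CF        PV=CF/(1+0.0905)^t    t·PV
  1     2,625.00     2,407.1527     2,407.1527
  2     2,625.00     2,207.3844     4,414.7688
  3     2,625.00     2,024.1948     6,072.5843
  4     2,625.00     1,856.2079     7,424.8318
  5    27,625.00    17,913.2314    89,566.1572
  Σ                 26,408.1712   109,885.4948
P = 26,408.1712; D_Mac = 4.16104 yrs; D_mod = 3.81572 yrs.
DV01 ≈ 3.81572 × 26,408.1712 × 0.0001 = 10.076616.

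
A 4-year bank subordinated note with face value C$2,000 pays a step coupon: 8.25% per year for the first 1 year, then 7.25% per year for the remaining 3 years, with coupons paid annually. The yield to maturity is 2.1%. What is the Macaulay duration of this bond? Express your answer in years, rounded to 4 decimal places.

3.6270 years

Periodic yield y = 0.021. Discount each cash flow and weight by its year:
  t   CF        PV=CF/(1+0.021)^t    t·PV
  1       165.00       161.6063       161.6063
  2       145.00       139.0966       278.1932
  3       145.00       136.2357       408.7070
  4     2,145.00     1,973.8963     7,895.5851
  Σ                  2,410.8348     8,744.0915
Price P = Σ PV = 2,410.8348.
Macaulay duration = Σ(t·PV) / P = 8,744.0915 / 2,410.8348 = 3.62700 years.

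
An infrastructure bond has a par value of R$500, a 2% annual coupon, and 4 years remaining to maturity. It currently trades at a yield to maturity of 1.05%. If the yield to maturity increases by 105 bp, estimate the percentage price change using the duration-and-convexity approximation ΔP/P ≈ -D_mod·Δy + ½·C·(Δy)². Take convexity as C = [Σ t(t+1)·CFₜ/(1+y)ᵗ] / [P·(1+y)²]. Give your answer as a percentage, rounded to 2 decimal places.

-3.93%

With y = 0.0105:
  t   CF        PV=CF/(1+0.0105)^t    t·PV        t(t+1)·PV
  1        10.00         9.8961         9.8961          19.7922
  2        10.00         9.7933        19.5865          58.7596
  3        10.00         9.6915        29.0745         116.2980
  4       510.00       489.1307     1,956.5227       9,782.6136
  Σ                    518.5115     2,015.0798       9,977.4634
P = 518.5115; D_Mac = 3.88628 yrs; D_mod = 3.84590 yrs; C = 18.84469.
Duration effect: -3.84590 × (+0.0105) = -0.040382
Convexity effect: 0.5 × 18.84469 × (0.0105)² = +0.0010388
ΔP/P ≈ -0.040382 + 0.0010388 = -0.039343 = -3.9343%.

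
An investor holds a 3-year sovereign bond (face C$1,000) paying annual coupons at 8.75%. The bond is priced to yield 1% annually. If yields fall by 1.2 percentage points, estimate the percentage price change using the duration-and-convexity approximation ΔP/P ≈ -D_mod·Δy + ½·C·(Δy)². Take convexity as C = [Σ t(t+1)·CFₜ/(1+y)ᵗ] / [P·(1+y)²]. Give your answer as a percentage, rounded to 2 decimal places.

+3.39%

With y = 0.01:
  t   CF        PV=CF/(1+0.01)^t    t·PV        t(t+1)·PV
  1        87.50        86.6337        86.6337         173.2673
  2        87.50        85.7759       171.5518         514.6554
  3     1,087.50     1,055.5168     3,166.5504      12,666.2014
  Σ                  1,227.9264     3,424.7358      13,354.1242
P = 1,227.9264; D_Mac = 2.78904 yrs; D_mod = 2.76143 yrs; C = 10.66106.
Duration effect: -2.76143 × (-0.012) = +0.033137
Convexity effect: 0.5 × 10.66106 × (-0.012)² = +0.0007676
ΔP/P ≈ +0.033137 + 0.0007676 = +0.033905 = +3.3905%.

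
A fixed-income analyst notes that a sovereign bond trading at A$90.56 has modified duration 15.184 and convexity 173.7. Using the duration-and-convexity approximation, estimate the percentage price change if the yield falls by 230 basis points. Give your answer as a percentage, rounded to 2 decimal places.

+39.52%

Duration effect: -D_mod·Δy = -15.184 × (-0.023) = +0.349232
Convexity effect: ½·C·(Δy)² = 0.5 × 173.7 × (-0.023)² = +0.04594365
ΔP/P ≈ +0.349232 + 0.04594365 = +0.39517565
= +39.517565%.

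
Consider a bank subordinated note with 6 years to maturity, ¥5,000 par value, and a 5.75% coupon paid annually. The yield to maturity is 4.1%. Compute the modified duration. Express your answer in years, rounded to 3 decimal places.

5.068 years

Periodic yield y = 0.041. First find Macaulay duration:
  t   CF        PV=CF/(1+0.041)^t    t·PV
  1       287.50       276.1768       276.1768
  2       287.50       265.2995       530.5989
  3       287.50       254.8506       764.5518
  4       287.50       244.8133       979.2530
  5       287.50       235.1712     1,175.8562
  6     5,287.50     4,154.7606    24,928.5635
  Σ                  5,431.0719    28,655.0002
P = 5,431.0719; Macaulay duration = 28,655.0002 / 5,431.0719 = 5.27612 years.
Modified duration = D_Mac / (1 + y) = 5.27612 / 1.041 = 5.06832 years.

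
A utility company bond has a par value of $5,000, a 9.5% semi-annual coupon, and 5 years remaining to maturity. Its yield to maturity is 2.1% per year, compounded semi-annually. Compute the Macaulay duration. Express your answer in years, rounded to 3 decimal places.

4.238 years

Periodic yield y = 0.0105. Discount each cash flow and weight by its period:
  t   CF        PV=CF/(1+0.0105)^t    t·PV
  1       237.50       235.0322       235.0322
  2       237.50       232.5900       465.1799
  3       237.50       230.1731       690.5194
  4       237.50       227.7814       911.1258
  5       237.50       225.4146     1,127.0730
  6       237.50       223.0723     1,338.4340
  7       237.50       220.7544     1,545.2809
  8       237.50       218.4606     1,747.6846
  9       237.50       216.1906     1,945.7152
  10    5,237.50     4,718.0317    47,180.3173
  Σ                  6,747.5009    57,186.3622
Price P = Σ PV = 6,747.5009.
Macaulay duration = Σ(t·PV) / P = 57,186.3622 / 6,747.5009 = 8.47519 half-year periods.
In years: 8.47519 / 2 = 4.23760 years.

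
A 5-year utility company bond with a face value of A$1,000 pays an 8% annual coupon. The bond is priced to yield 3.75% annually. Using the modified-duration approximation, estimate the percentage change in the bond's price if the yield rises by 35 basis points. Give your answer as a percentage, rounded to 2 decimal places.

-1.48%

Periodic yield y = 0.0375. Modified duration first:
  t   CF        PV=CF/(1+0.0375)^t    t·PV
  1        80.00        77.1084        77.1084
  2        80.00        74.3214       148.6428
  3        80.00        71.6351       214.9052
  4        80.00        69.0458       276.1834
  5     1,080.00       898.4279     4,492.1395
  Σ                  1,190.5386     5,208.9793
P = 1,190.5386; D_Mac = 4.37531 yrs; D_mod = 4.37531/(1+0.0375) = 4.21717 yrs.
ΔP/P ≈ -D_mod · Δy = -4.21717 × (+0.0035) = -0.014760 = -1.4760%.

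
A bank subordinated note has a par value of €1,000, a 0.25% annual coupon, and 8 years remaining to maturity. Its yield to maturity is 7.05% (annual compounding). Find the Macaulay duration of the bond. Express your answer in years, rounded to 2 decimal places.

7.90 years

Periodic yield y = 0.0705. Discount each cash flow and weight by its year:
  t   CF        PV=CF/(1+0.0705)^t    t·PV
  1         2.50         2.3354         2.3354
  2         2.50         2.1816         4.3631
  3         2.50         2.0379         6.1137
  4         2.50         1.9037         7.6147
  5         2.50         1.7783         8.8915
  6         2.50         1.6612         9.9672
  7         2.50         1.5518        10.8625
  8     1,002.50       581.2875     4,650.3003
  Σ                    594.7373     4,700.4483
Price P = Σ PV = 594.7373.
Macaulay duration = Σ(t·PV) / P = 4,700.4483 / 594.7373 = 7.90340 years.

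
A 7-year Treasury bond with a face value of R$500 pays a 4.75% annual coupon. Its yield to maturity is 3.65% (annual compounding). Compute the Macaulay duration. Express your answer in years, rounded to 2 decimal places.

6.15 years

Periodic yield y = 0.0365. Discount each cash flow and weight by its year:
  t   CF        PV=CF/(1+0.0365)^t    t·PV
  1        23.75        22.9137        22.9137
  2        23.75        22.1068        44.2135
  3        23.75        21.3283        63.9848
  4        23.75        20.5772        82.3088
  5        23.75        19.8526        99.2629
  6        23.75        19.1535       114.9209
  7       523.75       407.5106     2,852.5741
  Σ                    533.4425     3,280.1787
Price P = Σ PV = 533.4425.
Macaulay duration = Σ(t·PV) / P = 3,280.1787 / 533.4425 = 6.14908 years.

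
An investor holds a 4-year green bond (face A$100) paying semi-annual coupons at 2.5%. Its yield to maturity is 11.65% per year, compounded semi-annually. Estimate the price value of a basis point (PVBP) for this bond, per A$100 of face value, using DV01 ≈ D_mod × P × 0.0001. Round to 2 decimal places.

Periodic yield y = 0.05825.
  t   CF        PV=CF/(1+0.05825)^t    t·PV
  1         1.25         1.1812         1.1812
  2         1.25         1.1162         2.2324
  3         1.25         1.0547         3.1642
  4         1.25         0.9967         3.9867
  5         1.25         0.9418         4.7091
  6         1.25         0.8900         5.3399
  7         1.25         0.8410         5.8869
  8       101.25        64.3708       514.9663
  Σ                     71.3924       541.4667
P = 71.3924; D_Mac = 7.58438 half-year periods = 3.79219 yrs; D_mod = 3.58345 yrs.
DV01 ≈ 3.58345 × 71.3924 × 0.0001 = 0.025583.

A$0.03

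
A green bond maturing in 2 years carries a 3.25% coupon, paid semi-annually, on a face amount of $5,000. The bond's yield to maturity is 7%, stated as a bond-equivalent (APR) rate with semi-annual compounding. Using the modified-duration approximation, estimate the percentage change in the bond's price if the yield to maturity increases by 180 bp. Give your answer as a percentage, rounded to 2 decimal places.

-3.39%

Periodic yield y = 0.035. Modified duration first:
  t   CF        PV=CF/(1+0.035)^t    t·PV
  1        81.25        78.5024        78.5024
  2        81.25        75.8477       151.6955
  3        81.25        73.2828       219.8485
  4     5,081.25     4,428.0158    17,712.0633
  Σ                  4,655.6488    18,162.1097
P = 4,655.6488; D_Mac = 3.90109 half-year periods = 1.95055 yrs; D_mod = 1.95055/(1+0.035) = 1.88459 yrs.
ΔP/P ≈ -D_mod · Δy = -1.88459 × (+0.018) = -0.033923 = -3.3923%.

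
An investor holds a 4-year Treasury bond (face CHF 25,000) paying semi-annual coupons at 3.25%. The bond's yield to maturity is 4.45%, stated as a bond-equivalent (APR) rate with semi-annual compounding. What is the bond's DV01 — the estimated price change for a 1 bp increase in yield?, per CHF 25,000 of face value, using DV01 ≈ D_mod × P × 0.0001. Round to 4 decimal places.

Periodic yield y = 0.02225.
  t   CF        PV=CF/(1+0.02225)^t    t·PV
  1       406.25       397.4077       397.4077
  2       406.25       388.7578       777.5156
  3       406.25       380.2962     1,140.8887
  4       406.25       372.0188     1,488.0752
  5       406.25       363.9216     1,819.6078
  6       406.25       356.0005     2,136.0032
  7       406.25       348.2519     2,437.7636
  8    25,406.25    21,305.1018   170,440.8143
  Σ                 23,911.7564   180,638.0761
P = 23,911.7564; D_Mac = 7.55436 half-year periods = 3.77718 yrs; D_mod = 3.69497 yrs.
DV01 ≈ 3.69497 × 23,911.7564 × 0.0001 = 8.835318.

CHF 8.8353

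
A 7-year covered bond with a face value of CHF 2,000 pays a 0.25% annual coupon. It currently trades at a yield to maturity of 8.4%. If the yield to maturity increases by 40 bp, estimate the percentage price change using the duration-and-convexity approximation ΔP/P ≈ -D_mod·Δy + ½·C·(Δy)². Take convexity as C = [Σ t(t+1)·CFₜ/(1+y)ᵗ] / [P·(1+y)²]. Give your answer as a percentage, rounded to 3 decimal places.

With y = 0.084:
  t   CF        PV=CF/(1+0.084)^t    t·PV        t(t+1)·PV
  1         5.00         4.6125         4.6125           9.2251
  2         5.00         4.2551         8.5102          25.5307
  3         5.00         3.9254        11.7762          47.1046
  4         5.00         3.6212        14.4848          72.4241
  5         5.00         3.3406        16.7030         100.2178
  6         5.00         3.0817        18.4904         129.4326
  7     2,005.00     1,140.0119     7,980.0836      63,840.6689
  Σ                  1,162.8485     8,054.6607      64,224.6037
P = 1,162.8485; D_Mac = 6.92666 yrs; D_mod = 6.38991 yrs; C = 47.00237.
Duration effect: -6.38991 × (+0.004) = -0.025560
Convexity effect: 0.5 × 47.00237 × (0.004)² = +0.0003760
ΔP/P ≈ -0.025560 + 0.0003760 = -0.025184 = -2.5184%.

-2.518%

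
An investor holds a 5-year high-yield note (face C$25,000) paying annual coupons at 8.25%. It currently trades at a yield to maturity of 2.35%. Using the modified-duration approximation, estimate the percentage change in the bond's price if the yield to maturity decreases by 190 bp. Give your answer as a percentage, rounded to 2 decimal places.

+8.14%

Periodic yield y = 0.0235. Modified duration first:
  t   CF        PV=CF/(1+0.0235)^t    t·PV
  1     2,062.50     2,015.1441     2,015.1441
  2     2,062.50     1,968.8755     3,937.7511
  3     2,062.50     1,923.6693     5,771.0079
  4     2,062.50     1,879.5010     7,518.0041
  5    27,062.50    24,095.0970   120,475.4849
  Σ                 31,882.2870   139,717.3922
P = 31,882.2870; D_Mac = 4.38229 yrs; D_mod = 4.38229/(1+0.0235) = 4.28167 yrs.
ΔP/P ≈ -D_mod · Δy = -4.28167 × (-0.019) = +0.081352 = +8.1352%.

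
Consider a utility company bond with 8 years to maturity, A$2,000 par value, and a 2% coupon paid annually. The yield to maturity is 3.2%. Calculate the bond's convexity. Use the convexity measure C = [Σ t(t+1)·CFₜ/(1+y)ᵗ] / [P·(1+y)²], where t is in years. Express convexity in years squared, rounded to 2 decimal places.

61.38

With y = 0.032:
  t   CF        PV=CF/(1+0.032)^t    t·PV        t(t+1)·PV
  1        40.00        38.7597        38.7597          77.5194
  2        40.00        37.5578        75.1157         225.3470
  3        40.00        36.3933       109.1798         436.7191
  4        40.00        35.2648       141.0591         705.2956
  5        40.00        34.1713       170.8565       1,025.1390
  6        40.00        33.1117       198.6704       1,390.6925
  7        40.00        32.0850       224.5950       1,796.7603
  8     2,040.00     1,585.5962    12,684.7694     114,162.9245
  Σ                  1,832.9398    13,643.0055     119,820.3973
P = 1,832.9398.
Convexity = Σ t(t+1)·PV / [P·(1+y)²] = 119,820.3973 / (1,832.9398 × 1.065024) = 61.37947.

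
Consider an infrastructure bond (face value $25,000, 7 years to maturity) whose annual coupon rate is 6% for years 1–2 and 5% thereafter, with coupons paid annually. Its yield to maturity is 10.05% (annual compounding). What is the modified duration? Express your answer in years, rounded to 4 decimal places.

Periodic yield y = 0.1005. First find Macaulay duration:
  t   CF        PV=CF/(1+0.1005)^t    t·PV
  1     1,500.00     1,363.0168     1,363.0168
  2     1,500.00     1,238.5432     2,477.0864
  3     1,250.00       937.8640     2,813.5920
  4     1,250.00       852.2163     3,408.8651
  5     1,250.00       774.3901     3,871.9504
  6     1,250.00       703.6711     4,222.0268
  7    26,250.00    13,427.6181    93,993.3264
  Σ                 19,297.3196   112,149.8640
P = 19,297.3196; Macaulay duration = 112,149.8640 / 19,297.3196 = 5.81168 years.
Modified duration = D_Mac / (1 + y) = 5.81168 / 1.1005 = 5.28095 years.

5.2809 years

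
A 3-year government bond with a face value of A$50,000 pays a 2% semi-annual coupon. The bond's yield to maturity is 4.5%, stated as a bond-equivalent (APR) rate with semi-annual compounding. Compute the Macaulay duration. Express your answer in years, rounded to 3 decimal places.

Periodic yield y = 0.0225. Discount each cash flow and weight by its period:
  t   CF        PV=CF/(1+0.0225)^t    t·PV
  1       500.00       488.9976       488.9976
  2       500.00       478.2372       956.4744
  3       500.00       467.7137     1,403.1410
  4       500.00       457.4217     1,829.6867
  5       500.00       447.3562     2,236.7808
  6    50,500.00    44,188.7257   265,132.3544
  Σ                 46,528.4520   272,047.4349
Price P = Σ PV = 46,528.4520.
Macaulay duration = Σ(t·PV) / P = 272,047.4349 / 46,528.4520 = 5.84690 half-year periods.
In years: 5.84690 / 2 = 2.92345 years.

2.923 years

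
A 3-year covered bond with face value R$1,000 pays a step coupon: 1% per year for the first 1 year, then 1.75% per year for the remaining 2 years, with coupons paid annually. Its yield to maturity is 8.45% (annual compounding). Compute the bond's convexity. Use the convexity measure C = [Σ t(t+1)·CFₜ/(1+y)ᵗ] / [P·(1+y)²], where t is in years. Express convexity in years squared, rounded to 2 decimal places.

10.02

With y = 0.0845:
  t   CF        PV=CF/(1+0.0845)^t    t·PV        t(t+1)·PV
  1        10.00         9.2208         9.2208          18.4417
  2        17.50        14.8792        29.7584          89.2751
  3     1,017.50       797.7113     2,393.1339       9,572.5357
  Σ                    821.8113     2,432.1131       9,680.2525
P = 821.8113.
Convexity = Σ t(t+1)·PV / [P·(1+y)²] = 9,680.2525 / (821.8113 × 1.176140) = 10.01510.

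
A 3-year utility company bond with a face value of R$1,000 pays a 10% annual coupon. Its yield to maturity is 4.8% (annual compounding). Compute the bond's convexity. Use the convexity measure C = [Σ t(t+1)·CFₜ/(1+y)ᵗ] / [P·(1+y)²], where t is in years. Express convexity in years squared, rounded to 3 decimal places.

9.730

With y = 0.048:
  t   CF        PV=CF/(1+0.048)^t    t·PV        t(t+1)·PV
  1       100.00        95.4198        95.4198         190.8397
  2       100.00        91.0495       182.0989         546.2968
  3     1,100.00       955.6719     2,867.0158      11,468.0633
  Σ                  1,142.1413     3,144.5346      12,205.1999
P = 1,142.1413.
Convexity = Σ t(t+1)·PV / [P·(1+y)²] = 12,205.1999 / (1,142.1413 × 1.098304) = 9.72977.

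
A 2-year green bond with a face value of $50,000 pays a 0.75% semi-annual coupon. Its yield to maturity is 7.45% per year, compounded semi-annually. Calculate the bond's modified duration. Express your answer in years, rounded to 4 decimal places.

1.9165 years

Periodic yield y = 0.03725. First find Macaulay duration:
  t   CF        PV=CF/(1+0.03725)^t    t·PV
  1       187.50       180.7664       180.7664
  2       187.50       174.2747       348.5494
  3       187.50       168.0161       504.0483
  4    50,187.50    43,357.2560   173,429.0240
  Σ                 43,880.3133   174,462.3882
P = 43,880.3133; Macaulay duration = 174,462.3882 / 43,880.3133 = 3.97587 half-year periods = 1.98793 years.
Modified duration = D_Mac / (1 + y) = 1.98793 / 1.03725 = 1.91654 years.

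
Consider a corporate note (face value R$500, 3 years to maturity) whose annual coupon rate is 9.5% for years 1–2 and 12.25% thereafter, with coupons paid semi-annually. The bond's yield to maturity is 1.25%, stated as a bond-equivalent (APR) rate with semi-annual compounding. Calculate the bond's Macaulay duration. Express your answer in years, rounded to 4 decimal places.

2.7180 years

Periodic yield y = 0.00625. Discount each cash flow and weight by its period:
  t   CF        PV=CF/(1+0.00625)^t    t·PV
  1       23.750        23.6025        23.6025
  2       23.750        23.4559        46.9118
  3       23.750        23.3102        69.9306
  4       23.750        23.1654        92.6617
  5       30.625        29.6857       148.4283
  6      530.625       511.1547     3,066.9281
  Σ                    634.3743     3,448.4629
Price P = Σ PV = 634.3743.
Macaulay duration = Σ(t·PV) / P = 3,448.4629 / 634.3743 = 5.43601 half-year periods.
In years: 5.43601 / 2 = 2.71800 years.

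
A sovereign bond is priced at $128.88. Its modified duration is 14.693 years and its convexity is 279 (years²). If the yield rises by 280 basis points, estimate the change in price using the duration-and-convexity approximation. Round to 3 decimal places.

-$38.926

Duration effect: -D_mod·Δy = -14.693 × (+0.028) = -0.411404
Convexity effect: ½·C·(Δy)² = 0.5 × 279 × (0.028)² = +0.1093680
ΔP/P ≈ -0.411404 + 0.1093680 = -0.302036
ΔP ≈ 128.88 × (-0.302036) = -38.92639968.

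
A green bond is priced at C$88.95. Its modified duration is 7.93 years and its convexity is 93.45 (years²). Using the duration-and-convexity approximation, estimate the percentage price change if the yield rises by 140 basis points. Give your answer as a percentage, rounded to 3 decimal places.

Duration effect: -D_mod·Δy = -7.93 × (+0.014) = -0.111020
Convexity effect: ½·C·(Δy)² = 0.5 × 93.45 × (0.014)² = +0.0091581
ΔP/P ≈ -0.111020 + 0.0091581 = -0.1018619
= -10.18619%.

-10.186%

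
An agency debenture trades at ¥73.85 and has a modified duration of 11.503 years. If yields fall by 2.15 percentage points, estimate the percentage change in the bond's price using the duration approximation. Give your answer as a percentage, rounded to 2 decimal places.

+24.73%

Duration approximation: ΔP/P ≈ -D_mod · Δy = -11.503 × (-0.0215) = +0.2473145.
As a percentage: +24.73145%.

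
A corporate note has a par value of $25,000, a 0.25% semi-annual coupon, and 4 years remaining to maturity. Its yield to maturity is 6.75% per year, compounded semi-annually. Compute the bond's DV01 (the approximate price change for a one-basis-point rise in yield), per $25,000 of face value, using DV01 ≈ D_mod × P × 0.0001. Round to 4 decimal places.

Periodic yield y = 0.03375.
  t   CF        PV=CF/(1+0.03375)^t    t·PV
  1        31.25        30.2297        30.2297
  2        31.25        29.2428        58.4856
  3        31.25        28.2881        84.8642
  4        31.25        27.3645       109.4581
  5        31.25        26.4711       132.3556
  6        31.25        25.6069       153.6414
  7        31.25        24.7709       173.3961
  8    25,031.25    19,193.6847   153,549.4780
  Σ                 19,385.6588   154,291.9088
P = 19,385.6588; D_Mac = 7.95907 half-year periods = 3.97954 yrs; D_mod = 3.84961 yrs.
DV01 ≈ 3.84961 × 19,385.6588 × 0.0001 = 7.462728.

$7.4627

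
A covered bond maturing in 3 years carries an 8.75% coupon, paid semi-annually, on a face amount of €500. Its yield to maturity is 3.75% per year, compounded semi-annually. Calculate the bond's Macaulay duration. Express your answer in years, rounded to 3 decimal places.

2.724 years

Periodic yield y = 0.01875. Discount each cash flow and weight by its period:
  t   CF        PV=CF/(1+0.01875)^t    t·PV
  1       21.875        21.4724        21.4724
  2       21.875        21.0772        42.1544
  3       21.875        20.6893        62.0678
  4       21.875        20.3085        81.2339
  5       21.875        19.9347        99.6736
  6      521.875       466.8322     2,800.9929
  Σ                    570.3142     3,107.5950
Price P = Σ PV = 570.3142.
Macaulay duration = Σ(t·PV) / P = 3,107.5950 / 570.3142 = 5.44892 half-year periods.
In years: 5.44892 / 2 = 2.72446 years.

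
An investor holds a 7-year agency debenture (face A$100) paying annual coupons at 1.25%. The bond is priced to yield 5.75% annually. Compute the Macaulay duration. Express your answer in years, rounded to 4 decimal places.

6.6960 years

Periodic yield y = 0.0575. Discount each cash flow and weight by its year:
  t   CF        PV=CF/(1+0.0575)^t    t·PV
  1         1.25         1.1820         1.1820
  2         1.25         1.1178         2.2355
  3         1.25         1.0570         3.1710
  4         1.25         0.9995         3.9981
  5         1.25         0.9452         4.7258
  6         1.25         0.8938         5.3626
  7       101.25        68.4593       479.2150
  Σ                     74.6545       499.8901
Price P = Σ PV = 74.6545.
Macaulay duration = Σ(t·PV) / P = 499.8901 / 74.6545 = 6.69605 years.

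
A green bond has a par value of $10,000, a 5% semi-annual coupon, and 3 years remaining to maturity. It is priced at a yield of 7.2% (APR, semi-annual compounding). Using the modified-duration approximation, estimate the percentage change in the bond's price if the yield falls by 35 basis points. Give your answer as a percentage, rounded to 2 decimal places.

+0.95%

Periodic yield y = 0.036. Modified duration first:
  t   CF        PV=CF/(1+0.036)^t    t·PV
  1       250.00       241.3127       241.3127
  2       250.00       232.9274       465.8547
  3       250.00       224.8334       674.5001
  4       250.00       217.0206       868.0825
  5       250.00       209.4794     1,047.3968
  6    10,250.00     8,290.2062    49,741.2372
  Σ                  9,415.7796    53,038.3840
P = 9,415.7796; D_Mac = 5.63293 half-year periods = 2.81646 yrs; D_mod = 2.81646/(1+0.036) = 2.71859 yrs.
ΔP/P ≈ -D_mod · Δy = -2.71859 × (-0.0035) = +0.009515 = +0.9515%.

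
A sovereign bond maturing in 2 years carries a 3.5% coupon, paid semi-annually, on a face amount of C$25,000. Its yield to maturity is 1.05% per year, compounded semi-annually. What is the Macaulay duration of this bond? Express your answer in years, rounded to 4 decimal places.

Periodic yield y = 0.00525. Discount each cash flow and weight by its period:
  t   CF        PV=CF/(1+0.00525)^t    t·PV
  1       437.50       435.2151       435.2151
  2       437.50       432.9422       865.8843
  3       437.50       430.6811     1,292.0433
  4    25,437.50    24,910.2508    99,641.0031
  Σ                 26,209.0892   102,234.1458
Price P = Σ PV = 26,209.0892.
Macaulay duration = Σ(t·PV) / P = 102,234.1458 / 26,209.0892 = 3.90071 half-year periods.
In years: 3.90071 / 2 = 1.95036 years.

1.9504 years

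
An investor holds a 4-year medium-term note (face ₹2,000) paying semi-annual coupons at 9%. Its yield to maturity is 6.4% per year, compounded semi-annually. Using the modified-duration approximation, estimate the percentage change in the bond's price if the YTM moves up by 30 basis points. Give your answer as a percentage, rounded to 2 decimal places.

-1.01%

Periodic yield y = 0.032. Modified duration first:
  t   CF        PV=CF/(1+0.032)^t    t·PV
  1        90.00        87.2093        87.2093
  2        90.00        84.5051       169.0103
  3        90.00        81.8848       245.6545
  4        90.00        79.3458       317.3830
  5        90.00        76.8854       384.4271
  6        90.00        74.5014       447.0083
  7        90.00        72.1913       505.3388
  8     2,090.00     1,624.4588    12,995.6706
  Σ                  2,180.9819    15,151.7019
P = 2,180.9819; D_Mac = 6.94719 half-year periods = 3.47360 yrs; D_mod = 3.47360/(1+0.032) = 3.36589 yrs.
ΔP/P ≈ -D_mod · Δy = -3.36589 × (+0.003) = -0.010098 = -1.0098%.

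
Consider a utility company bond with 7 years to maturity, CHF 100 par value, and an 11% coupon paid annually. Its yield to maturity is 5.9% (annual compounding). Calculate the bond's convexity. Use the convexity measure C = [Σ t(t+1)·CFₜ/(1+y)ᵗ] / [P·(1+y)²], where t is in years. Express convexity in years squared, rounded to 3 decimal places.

35.386

With y = 0.059:
  t   CF        PV=CF/(1+0.059)^t    t·PV        t(t+1)·PV
  1        11.00        10.3872        10.3872          20.7743
  2        11.00         9.8085        19.6169          58.8508
  3        11.00         9.2620        27.7860         111.1440
  4        11.00         8.7460        34.9839         174.9197
  5        11.00         8.2587        41.2936         247.7617
  6        11.00         7.7986        46.7916         327.5414
  7       111.00        74.3107       520.1748       4,161.3983
  Σ                    128.5716       701.0341       5,102.3902
P = 128.5716.
Convexity = Σ t(t+1)·PV / [P·(1+y)²] = 5,102.3902 / (128.5716 × 1.121481) = 35.38642.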